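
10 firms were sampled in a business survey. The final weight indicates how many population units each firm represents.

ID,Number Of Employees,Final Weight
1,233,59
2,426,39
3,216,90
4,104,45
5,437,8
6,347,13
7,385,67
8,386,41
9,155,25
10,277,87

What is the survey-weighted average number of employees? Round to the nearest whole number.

279

Weighted sum = 233×59 + 426×39 + 216×90 + 104×45 + 437×8 + 347×13 + 385×67 + 386×41 + 155×25 + 277×87
  = 13747 + 16614 + 19440 + 4680 + 3496 + 4511 + 25795 + 15826 + 3875 + 24099 = 132083
Sum of weights = 59 + 39 + 90 + 45 + 8 + 13 + 67 + 41 + 25 + 87 = 474
Weighted mean = 132083 / 474 = 278.65612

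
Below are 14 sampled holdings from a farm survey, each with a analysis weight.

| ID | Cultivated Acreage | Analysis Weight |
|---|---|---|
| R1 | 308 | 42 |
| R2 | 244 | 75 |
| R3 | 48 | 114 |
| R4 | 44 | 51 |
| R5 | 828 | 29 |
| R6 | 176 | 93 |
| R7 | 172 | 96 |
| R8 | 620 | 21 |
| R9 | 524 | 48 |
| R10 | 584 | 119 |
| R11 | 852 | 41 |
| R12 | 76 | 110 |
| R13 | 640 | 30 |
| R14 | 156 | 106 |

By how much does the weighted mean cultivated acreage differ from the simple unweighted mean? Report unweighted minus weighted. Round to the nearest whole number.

87

Unweighted sum = 5272
Unweighted mean = 5272 / 14 = 376.57143
Weighted sum = 282540
Sum of weights = 975
Weighted mean = 282540 / 975 = 289.78462
Difference (unweighted minus weighted) = 86.786813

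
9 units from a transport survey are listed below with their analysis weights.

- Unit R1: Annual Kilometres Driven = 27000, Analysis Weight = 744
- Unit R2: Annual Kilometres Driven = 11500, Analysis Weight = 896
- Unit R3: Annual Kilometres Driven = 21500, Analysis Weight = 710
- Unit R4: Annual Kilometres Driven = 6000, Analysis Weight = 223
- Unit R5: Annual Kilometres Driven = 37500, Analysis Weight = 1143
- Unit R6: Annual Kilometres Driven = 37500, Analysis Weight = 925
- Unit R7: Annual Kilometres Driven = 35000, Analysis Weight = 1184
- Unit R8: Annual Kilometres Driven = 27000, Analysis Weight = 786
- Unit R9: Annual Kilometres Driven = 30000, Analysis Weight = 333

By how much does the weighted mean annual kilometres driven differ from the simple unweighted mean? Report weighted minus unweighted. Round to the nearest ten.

2510

Unweighted sum = 233000
Unweighted mean = 233000 / 9 = 25888.889
Weighted sum = 197197000
Sum of weights = 744 + 896 + 710 + 223 + 1143 + 925 + 1184 + 786 + 333 = 6944
Weighted mean = 197197000 / 6944 = 28398.185
Difference (weighted minus unweighted) = 2509.2966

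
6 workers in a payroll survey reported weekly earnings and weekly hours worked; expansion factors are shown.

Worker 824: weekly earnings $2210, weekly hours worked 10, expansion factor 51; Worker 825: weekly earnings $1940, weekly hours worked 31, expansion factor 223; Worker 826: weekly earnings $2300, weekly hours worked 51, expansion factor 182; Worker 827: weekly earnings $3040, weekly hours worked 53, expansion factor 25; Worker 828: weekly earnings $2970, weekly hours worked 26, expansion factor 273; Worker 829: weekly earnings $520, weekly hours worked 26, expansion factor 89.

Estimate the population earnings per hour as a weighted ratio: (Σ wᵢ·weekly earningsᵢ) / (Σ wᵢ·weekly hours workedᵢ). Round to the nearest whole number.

69

Σ wᵢ·y = 2210×51 + 1940×223 + 2300×182 + 3040×25 + 2970×273 + 520×89
  = 1897020
Σ wᵢ·x = 10×51 + 31×223 + 51×182 + 53×25 + 26×273 + 26×89
  = 27442
Ratio = 1897020 / 27442 = 69.128343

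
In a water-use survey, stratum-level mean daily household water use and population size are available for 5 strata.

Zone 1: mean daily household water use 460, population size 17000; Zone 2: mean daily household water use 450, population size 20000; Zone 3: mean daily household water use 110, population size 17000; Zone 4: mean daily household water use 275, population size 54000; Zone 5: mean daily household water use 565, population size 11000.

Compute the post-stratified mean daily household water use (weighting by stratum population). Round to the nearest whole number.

334

Σ Nₕ·x̄ₕ = 460×17000 + 450×20000 + 110×17000 + 275×54000 + 565×11000
  = 39755000
Σ Nₕ = 17000 + 20000 + 17000 + 54000 + 11000 = 119000
Overall mean = 39755000 / 119000 = 334.07563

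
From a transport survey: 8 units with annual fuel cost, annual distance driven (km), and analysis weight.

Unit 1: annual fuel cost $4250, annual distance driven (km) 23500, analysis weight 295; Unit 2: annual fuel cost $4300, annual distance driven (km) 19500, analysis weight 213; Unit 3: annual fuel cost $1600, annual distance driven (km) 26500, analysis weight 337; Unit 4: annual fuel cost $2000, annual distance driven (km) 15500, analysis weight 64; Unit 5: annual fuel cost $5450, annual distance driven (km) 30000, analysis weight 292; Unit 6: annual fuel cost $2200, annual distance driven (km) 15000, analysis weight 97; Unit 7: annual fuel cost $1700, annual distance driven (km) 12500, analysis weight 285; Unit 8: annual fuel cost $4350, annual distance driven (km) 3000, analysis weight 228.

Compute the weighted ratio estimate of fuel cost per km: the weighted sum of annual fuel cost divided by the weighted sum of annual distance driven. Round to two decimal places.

Σ wᵢ·y = 6117950
Σ wᵢ·x = 23500×295 + 19500×213 + 26500×337 + 15500×64 + 30000×292 + 15000×97 + 12500×285 + 3000×228
  = 6932500 + 4153500 + 8930500 + 992000 + 8760000 + 1455000 + 3562500 + 684000 = 35470000
Ratio = 6117950 / 35470000 = 0.17248238

0.17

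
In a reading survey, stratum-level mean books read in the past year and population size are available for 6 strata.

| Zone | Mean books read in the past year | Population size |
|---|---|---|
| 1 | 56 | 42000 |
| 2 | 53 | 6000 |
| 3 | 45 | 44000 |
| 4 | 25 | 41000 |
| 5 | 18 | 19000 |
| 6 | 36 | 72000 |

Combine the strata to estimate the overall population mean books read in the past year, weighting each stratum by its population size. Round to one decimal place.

Σ Nₕ·x̄ₕ = 56×42000 + 53×6000 + 45×44000 + 25×41000 + 18×19000 + 36×72000
  = 8609000
Σ Nₕ = 224000
Overall mean = 8609000 / 224000 = 38.433036

38.4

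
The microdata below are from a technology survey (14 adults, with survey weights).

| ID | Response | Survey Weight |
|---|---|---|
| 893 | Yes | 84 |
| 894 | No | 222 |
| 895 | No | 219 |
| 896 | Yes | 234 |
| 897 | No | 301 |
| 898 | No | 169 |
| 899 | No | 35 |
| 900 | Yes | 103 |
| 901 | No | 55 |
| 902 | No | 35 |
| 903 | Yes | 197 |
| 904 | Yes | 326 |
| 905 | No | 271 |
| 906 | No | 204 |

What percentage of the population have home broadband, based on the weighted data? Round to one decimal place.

38.5

Sum of weights for 'Yes' = 84 + 234 + 103 + 197 + 326 = 944
Total weight = 2455
Weighted proportion = 944 / 2455 = 0.38452138 → 38.452138%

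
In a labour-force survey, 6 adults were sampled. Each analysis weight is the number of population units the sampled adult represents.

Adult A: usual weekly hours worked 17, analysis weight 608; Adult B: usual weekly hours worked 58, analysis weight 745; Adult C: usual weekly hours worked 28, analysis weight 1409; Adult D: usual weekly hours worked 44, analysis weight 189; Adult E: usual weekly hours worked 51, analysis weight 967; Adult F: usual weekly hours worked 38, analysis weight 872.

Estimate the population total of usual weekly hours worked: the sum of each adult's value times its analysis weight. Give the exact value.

Weighted total = 17×608 + 58×745 + 28×1409 + 44×189 + 51×967 + 38×872
  = 10336 + 43210 + 39452 + 8316 + 49317 + 33136 = 183767

183767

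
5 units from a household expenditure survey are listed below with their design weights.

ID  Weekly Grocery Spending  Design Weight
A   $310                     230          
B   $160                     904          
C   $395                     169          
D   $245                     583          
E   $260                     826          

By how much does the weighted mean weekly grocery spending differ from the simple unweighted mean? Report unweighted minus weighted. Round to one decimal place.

37.9

Unweighted sum = 310 + 160 + 395 + 245 + 260 = 1370
Unweighted mean = 1370 / 5 = 274
Weighted sum = 310×230 + 160×904 + 395×169 + 245×583 + 260×826
  = 640290
Sum of weights = 230 + 904 + 169 + 583 + 826 = 2712
Weighted mean = 640290 / 2712 = 236.09513
Difference (unweighted minus weighted) = 37.904867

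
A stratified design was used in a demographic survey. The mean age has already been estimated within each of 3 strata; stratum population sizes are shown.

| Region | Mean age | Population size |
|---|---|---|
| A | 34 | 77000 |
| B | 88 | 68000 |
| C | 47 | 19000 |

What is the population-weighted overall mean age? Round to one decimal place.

57.9

Σ Nₕ·x̄ₕ = 34×77000 + 88×68000 + 47×19000
  = 9495000
Σ Nₕ = 77000 + 68000 + 19000 = 164000
Overall mean = 9495000 / 164000 = 57.896341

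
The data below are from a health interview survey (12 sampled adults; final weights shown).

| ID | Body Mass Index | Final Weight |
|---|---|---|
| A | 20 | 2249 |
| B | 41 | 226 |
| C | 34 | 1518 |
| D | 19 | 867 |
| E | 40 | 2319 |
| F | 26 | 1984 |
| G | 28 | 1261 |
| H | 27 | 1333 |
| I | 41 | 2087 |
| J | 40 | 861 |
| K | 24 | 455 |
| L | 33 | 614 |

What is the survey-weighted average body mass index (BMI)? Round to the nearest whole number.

31

Weighted sum = 20×2249 + 41×226 + 34×1518 + 19×867 + 40×2319 + 26×1984 + 28×1261 + 27×1333 + 41×2087 + 40×861 + 24×455 + 33×614
  = 44980 + 9266 + 51612 + 16473 + 92760 + 51584 + 35308 + 35991 + 85567 + 34440 + 10920 + 20262 = 489163
Sum of weights = 2249 + 226 + 1518 + 867 + 2319 + 1984 + 1261 + 1333 + 2087 + 861 + 455 + 614 = 15774
Weighted mean = 489163 / 15774 = 31.010714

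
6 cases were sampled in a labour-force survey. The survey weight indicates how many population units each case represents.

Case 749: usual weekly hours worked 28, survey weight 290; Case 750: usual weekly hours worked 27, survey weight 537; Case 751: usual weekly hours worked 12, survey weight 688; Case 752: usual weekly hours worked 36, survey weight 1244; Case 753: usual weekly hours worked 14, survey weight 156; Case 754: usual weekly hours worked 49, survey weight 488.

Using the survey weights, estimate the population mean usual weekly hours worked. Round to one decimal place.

Weighted sum = 28×290 + 27×537 + 12×688 + 36×1244 + 14×156 + 49×488
  = 101755
Sum of weights = 290 + 537 + 688 + 1244 + 156 + 488 = 3403
Weighted mean = 101755 / 3403 = 29.901557

29.9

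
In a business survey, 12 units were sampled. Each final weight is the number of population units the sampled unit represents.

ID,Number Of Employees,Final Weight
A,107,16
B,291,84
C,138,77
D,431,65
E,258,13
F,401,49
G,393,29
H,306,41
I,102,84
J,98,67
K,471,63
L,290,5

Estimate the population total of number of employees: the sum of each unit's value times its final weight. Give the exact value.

Weighted total = 107×16 + 291×84 + 138×77 + 431×65 + 258×13 + 401×49 + 393×29 + 306×41 + 102×84 + 98×67 + 471×63 + 290×5
  = 1712 + 24444 + 10626 + 28015 + 3354 + 19649 + 11397 + 12546 + 8568 + 6566 + 29673 + 1450 = 158000

158000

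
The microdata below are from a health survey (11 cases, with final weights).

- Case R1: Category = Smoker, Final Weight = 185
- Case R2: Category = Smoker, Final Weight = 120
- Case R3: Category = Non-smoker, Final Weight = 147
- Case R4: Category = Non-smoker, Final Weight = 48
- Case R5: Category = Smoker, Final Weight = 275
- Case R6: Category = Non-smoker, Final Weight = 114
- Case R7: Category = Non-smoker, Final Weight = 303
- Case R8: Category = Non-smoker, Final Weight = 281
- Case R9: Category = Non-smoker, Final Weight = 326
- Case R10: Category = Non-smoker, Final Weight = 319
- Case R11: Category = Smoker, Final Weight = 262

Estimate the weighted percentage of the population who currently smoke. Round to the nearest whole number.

Sum of weights for 'Smoker' = 185 + 120 + 275 + 262 = 842
Total weight = 185 + 120 + 147 + 48 + 275 + 114 + 303 + 281 + 326 + 319 + 262 = 2380
Weighted proportion = 842 / 2380 = 0.35378151 → 35.378151%

35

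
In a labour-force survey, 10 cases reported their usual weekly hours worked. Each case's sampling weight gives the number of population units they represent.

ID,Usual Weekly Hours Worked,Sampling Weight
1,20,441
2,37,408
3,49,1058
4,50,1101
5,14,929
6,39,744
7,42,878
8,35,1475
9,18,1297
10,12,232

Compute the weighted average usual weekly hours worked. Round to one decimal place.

33.6

Weighted sum = 20×441 + 37×408 + 49×1058 + 50×1101 + 14×929 + 39×744 + 42×878 + 35×1475 + 18×1297 + 12×232
  = 8820 + 15096 + 51842 + 55050 + 13006 + 29016 + 36876 + 51625 + 23346 + 2784 = 287461
Sum of weights = 441 + 408 + 1058 + 1101 + 929 + 744 + 878 + 1475 + 1297 + 232 = 8563
Weighted mean = 287461 / 8563 = 33.570127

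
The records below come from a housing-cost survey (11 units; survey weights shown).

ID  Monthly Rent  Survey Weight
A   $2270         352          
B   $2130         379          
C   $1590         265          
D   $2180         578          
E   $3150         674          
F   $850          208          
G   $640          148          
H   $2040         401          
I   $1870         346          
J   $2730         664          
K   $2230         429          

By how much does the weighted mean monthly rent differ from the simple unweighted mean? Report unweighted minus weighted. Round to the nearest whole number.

Unweighted sum = 21680
Unweighted mean = 21680 / 11 = 1970.9091
Weighted sum = 2270×352 + 2130×379 + 1590×265 + 2180×578 + 3150×674 + 850×208 + 640×148 + 2040×401 + 1870×346 + 2730×664 + 2230×429
  = 799040 + 807270 + 421350 + 1260040 + 2123100 + 176800 + 94720 + 818040 + 647020 + 1812720 + 956670 = 9916770
Sum of weights = 352 + 379 + 265 + 578 + 674 + 208 + 148 + 401 + 346 + 664 + 429 = 4444
Weighted mean = 9916770 / 4444 = 2231.4964
Difference (unweighted minus weighted) = -260.58731

-261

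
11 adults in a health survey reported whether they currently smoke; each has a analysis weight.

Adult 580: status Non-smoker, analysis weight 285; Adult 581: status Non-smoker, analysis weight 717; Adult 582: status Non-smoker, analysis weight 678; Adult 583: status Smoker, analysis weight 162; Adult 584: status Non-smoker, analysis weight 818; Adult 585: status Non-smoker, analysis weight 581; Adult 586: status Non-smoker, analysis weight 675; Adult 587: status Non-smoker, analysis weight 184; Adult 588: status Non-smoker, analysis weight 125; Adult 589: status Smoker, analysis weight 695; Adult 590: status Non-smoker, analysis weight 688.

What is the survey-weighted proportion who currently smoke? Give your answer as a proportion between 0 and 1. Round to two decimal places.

0.15

Sum of weights for 'Smoker' = 162 + 695 = 857
Total weight = 285 + 717 + 678 + 162 + 818 + 581 + 675 + 184 + 125 + 695 + 688 = 5608
Weighted proportion = 857 / 5608 = 0.1528174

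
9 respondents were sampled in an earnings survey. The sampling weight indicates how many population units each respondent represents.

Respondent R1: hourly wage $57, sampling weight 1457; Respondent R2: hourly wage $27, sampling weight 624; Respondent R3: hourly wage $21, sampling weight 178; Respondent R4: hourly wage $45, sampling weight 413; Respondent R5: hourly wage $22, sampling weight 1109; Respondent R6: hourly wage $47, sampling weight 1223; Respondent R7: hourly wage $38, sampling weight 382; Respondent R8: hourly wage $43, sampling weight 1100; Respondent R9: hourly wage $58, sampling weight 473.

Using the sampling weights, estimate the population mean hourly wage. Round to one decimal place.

42.2

Weighted sum = 57×1457 + 27×624 + 21×178 + 45×413 + 22×1109 + 47×1223 + 38×382 + 43×1100 + 58×473
  = 83049 + 16848 + 3738 + 18585 + 24398 + 57481 + 14516 + 47300 + 27434 = 293349
Sum of weights = 1457 + 624 + 178 + 413 + 1109 + 1223 + 382 + 1100 + 473 = 6959
Weighted mean = 293349 / 6959 = 42.153901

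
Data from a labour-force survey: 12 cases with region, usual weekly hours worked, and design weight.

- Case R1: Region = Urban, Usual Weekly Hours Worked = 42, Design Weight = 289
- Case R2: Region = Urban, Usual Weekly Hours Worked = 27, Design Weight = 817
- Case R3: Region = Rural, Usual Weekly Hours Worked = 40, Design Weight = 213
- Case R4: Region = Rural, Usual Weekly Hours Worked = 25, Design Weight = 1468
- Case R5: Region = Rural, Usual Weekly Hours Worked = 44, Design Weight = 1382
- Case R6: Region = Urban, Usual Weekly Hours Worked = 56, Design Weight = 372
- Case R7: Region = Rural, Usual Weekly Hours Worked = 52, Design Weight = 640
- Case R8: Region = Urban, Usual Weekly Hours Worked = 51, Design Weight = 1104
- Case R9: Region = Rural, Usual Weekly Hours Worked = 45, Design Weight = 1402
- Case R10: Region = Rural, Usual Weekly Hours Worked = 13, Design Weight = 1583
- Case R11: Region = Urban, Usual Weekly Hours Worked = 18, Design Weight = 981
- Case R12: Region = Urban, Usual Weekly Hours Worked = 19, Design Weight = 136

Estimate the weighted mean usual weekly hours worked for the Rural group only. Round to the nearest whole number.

Rural rows: R3, R4, R5, R7, R9, R10
Weighted sum = 40×213 + 25×1468 + 44×1382 + 52×640 + 45×1402 + 13×1583
  = 8520 + 36700 + 60808 + 33280 + 63090 + 20579 = 222977
Sum of weights = 213 + 1468 + 1382 + 640 + 1402 + 1583 = 6688
Weighted mean = 222977 / 6688 = 33.339862

33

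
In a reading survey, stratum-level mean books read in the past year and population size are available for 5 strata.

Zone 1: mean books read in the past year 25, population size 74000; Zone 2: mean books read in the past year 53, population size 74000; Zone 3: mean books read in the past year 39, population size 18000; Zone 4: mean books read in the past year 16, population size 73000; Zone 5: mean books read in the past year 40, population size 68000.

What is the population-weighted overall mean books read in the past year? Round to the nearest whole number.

34

Σ Nₕ·x̄ₕ = 25×74000 + 53×74000 + 39×18000 + 16×73000 + 40×68000
  = 1850000 + 3922000 + 702000 + 1168000 + 2720000 = 10362000
Σ Nₕ = 74000 + 74000 + 18000 + 73000 + 68000 = 307000
Overall mean = 10362000 / 307000 = 33.752443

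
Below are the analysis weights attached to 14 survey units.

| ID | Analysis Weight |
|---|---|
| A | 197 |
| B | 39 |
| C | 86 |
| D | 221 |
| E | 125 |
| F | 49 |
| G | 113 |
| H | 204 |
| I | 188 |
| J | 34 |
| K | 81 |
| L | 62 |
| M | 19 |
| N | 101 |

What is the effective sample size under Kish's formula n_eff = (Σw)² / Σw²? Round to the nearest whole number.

10

Σ wᵢ = 1519
Σ wᵢ² = 226445
n_eff = 1519² / 226445 = 2307361 / 226445 = 10.189499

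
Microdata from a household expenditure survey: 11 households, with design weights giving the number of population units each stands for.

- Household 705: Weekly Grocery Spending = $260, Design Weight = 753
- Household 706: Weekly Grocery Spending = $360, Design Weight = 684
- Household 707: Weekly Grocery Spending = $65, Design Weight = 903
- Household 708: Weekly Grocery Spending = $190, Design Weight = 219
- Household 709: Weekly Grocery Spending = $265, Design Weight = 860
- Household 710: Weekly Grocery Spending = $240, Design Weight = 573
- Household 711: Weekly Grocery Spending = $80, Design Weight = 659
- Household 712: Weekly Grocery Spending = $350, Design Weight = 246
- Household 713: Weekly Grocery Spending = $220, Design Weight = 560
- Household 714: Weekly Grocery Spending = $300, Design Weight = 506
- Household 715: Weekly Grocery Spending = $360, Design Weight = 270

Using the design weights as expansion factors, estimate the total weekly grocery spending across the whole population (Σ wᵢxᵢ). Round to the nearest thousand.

Weighted total = 260×753 + 360×684 + 65×903 + 190×219 + 265×860 + 240×573 + 80×659 + 350×246 + 220×560 + 300×506 + 360×270
  = 195780 + 246240 + 58695 + 41610 + 227900 + 137520 + 52720 + 86100 + 123200 + 151800 + 97200 = 1418765

1419000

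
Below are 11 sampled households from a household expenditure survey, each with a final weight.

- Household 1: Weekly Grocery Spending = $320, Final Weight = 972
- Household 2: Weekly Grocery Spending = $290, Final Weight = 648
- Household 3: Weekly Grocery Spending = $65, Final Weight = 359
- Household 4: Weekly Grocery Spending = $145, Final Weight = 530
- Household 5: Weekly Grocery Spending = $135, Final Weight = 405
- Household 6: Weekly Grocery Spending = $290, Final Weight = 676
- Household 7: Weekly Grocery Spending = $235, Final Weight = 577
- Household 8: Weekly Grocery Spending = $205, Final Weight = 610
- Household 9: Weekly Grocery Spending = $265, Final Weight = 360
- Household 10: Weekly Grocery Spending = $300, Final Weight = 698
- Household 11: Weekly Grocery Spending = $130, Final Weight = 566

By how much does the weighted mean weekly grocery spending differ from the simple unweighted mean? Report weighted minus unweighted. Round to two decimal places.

16.24

Unweighted sum = 320 + 290 + 65 + 145 + 135 + 290 + 235 + 205 + 265 + 300 + 130 = 2380
Unweighted mean = 2380 / 11 = 216.36364
Weighted sum = 320×972 + 290×648 + 65×359 + 145×530 + 135×405 + 290×676 + 235×577 + 205×610 + 265×360 + 300×698 + 130×566
  = 311040 + 187920 + 23335 + 76850 + 54675 + 196040 + 135595 + 125050 + 95400 + 209400 + 73580 = 1488885
Sum of weights = 972 + 648 + 359 + 530 + 405 + 676 + 577 + 610 + 360 + 698 + 566 = 6401
Weighted mean = 1488885 / 6401 = 232.60194
Difference (weighted minus unweighted) = 16.238301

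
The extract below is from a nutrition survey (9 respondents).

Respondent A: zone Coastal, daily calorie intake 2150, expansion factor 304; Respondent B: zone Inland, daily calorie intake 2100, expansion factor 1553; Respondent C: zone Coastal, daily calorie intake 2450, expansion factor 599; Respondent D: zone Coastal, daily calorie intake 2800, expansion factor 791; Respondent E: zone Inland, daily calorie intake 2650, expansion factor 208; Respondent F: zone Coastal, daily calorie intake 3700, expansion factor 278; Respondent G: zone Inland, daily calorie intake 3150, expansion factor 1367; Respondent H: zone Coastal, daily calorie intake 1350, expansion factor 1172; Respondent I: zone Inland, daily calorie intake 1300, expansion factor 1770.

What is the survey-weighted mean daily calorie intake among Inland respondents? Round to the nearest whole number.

2127

Inland rows: B, E, G, I
Weighted sum = 2100×1553 + 2650×208 + 3150×1367 + 1300×1770
  = 3261300 + 551200 + 4306050 + 2301000 = 10419550
Sum of weights = 1553 + 208 + 1367 + 1770 = 4898
Weighted mean = 10419550 / 4898 = 2127.3071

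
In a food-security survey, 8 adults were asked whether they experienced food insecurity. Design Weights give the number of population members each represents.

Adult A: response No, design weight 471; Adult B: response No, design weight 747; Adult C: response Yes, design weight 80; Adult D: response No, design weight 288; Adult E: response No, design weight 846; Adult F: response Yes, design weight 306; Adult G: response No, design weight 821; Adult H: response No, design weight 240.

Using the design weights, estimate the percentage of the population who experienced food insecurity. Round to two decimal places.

10.16

Sum of weights for 'Yes' = 80 + 306 = 386
Total weight = 471 + 747 + 80 + 288 + 846 + 306 + 821 + 240 = 3799
Weighted proportion = 386 / 3799 = 0.10160569 → 10.160569%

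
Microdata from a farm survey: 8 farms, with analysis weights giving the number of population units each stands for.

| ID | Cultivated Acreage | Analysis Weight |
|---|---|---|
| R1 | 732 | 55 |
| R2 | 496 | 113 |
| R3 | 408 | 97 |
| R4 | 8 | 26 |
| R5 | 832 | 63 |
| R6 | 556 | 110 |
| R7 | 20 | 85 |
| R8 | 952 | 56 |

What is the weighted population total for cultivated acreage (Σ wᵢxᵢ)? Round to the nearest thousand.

305000

Weighted total = 732×55 + 496×113 + 408×97 + 8×26 + 832×63 + 556×110 + 20×85 + 952×56
  = 40260 + 56048 + 39576 + 208 + 52416 + 61160 + 1700 + 53312 = 304680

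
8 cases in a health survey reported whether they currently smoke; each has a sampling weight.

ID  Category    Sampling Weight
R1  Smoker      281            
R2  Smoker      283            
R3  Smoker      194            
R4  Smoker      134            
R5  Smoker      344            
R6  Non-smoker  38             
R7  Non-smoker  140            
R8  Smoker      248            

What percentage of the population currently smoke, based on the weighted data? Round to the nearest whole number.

Sum of weights for 'Smoker' = 281 + 283 + 194 + 134 + 344 + 248 = 1484
Total weight = 281 + 283 + 194 + 134 + 344 + 38 + 140 + 248 = 1662
Weighted proportion = 1484 / 1662 = 0.89290012 → 89.290012%

89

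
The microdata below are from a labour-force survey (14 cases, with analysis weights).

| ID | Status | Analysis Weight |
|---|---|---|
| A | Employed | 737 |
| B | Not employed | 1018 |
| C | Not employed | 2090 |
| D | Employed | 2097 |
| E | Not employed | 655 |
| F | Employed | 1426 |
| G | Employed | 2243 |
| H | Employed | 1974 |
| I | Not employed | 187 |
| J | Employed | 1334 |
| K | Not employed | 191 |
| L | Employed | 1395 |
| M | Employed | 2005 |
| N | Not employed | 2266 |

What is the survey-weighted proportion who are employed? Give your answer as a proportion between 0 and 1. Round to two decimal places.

Sum of weights for 'Employed' = 737 + 2097 + 1426 + 2243 + 1974 + 1334 + 1395 + 2005 = 13211
Total weight = 19618
Weighted proportion = 13211 / 19618 = 0.67341217

0.67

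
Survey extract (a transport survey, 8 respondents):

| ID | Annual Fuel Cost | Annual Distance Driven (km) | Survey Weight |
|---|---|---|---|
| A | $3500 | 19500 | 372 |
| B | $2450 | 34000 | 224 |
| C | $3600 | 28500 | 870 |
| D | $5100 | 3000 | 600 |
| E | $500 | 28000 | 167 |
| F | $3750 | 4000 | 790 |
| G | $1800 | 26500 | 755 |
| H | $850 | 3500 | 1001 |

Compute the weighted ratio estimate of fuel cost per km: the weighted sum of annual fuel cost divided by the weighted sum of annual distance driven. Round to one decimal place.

0.2

Σ wᵢ·y = 3500×372 + 2450×224 + 3600×870 + 5100×600 + 500×167 + 3750×790 + 1800×755 + 850×1001
  = 1302000 + 548800 + 3132000 + 3060000 + 83500 + 2962500 + 1359000 + 850850 = 13298650
Σ wᵢ·x = 19500×372 + 34000×224 + 28500×870 + 3000×600 + 28000×167 + 4000×790 + 26500×755 + 3500×1001
  = 72812000
Ratio = 13298650 / 72812000 = 0.18264366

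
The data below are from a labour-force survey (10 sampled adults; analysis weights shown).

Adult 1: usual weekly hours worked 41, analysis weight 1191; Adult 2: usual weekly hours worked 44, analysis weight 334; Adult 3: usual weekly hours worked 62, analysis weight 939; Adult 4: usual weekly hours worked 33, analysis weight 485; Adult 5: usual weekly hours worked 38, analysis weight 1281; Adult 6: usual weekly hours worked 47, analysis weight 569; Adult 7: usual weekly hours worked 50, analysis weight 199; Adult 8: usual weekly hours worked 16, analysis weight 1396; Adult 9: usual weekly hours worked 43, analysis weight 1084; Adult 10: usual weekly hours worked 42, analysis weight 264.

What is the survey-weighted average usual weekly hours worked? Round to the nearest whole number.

39

Weighted sum = 41×1191 + 44×334 + 62×939 + 33×485 + 38×1281 + 47×569 + 50×199 + 16×1396 + 43×1084 + 42×264
  = 48831 + 14696 + 58218 + 16005 + 48678 + 26743 + 9950 + 22336 + 46612 + 11088 = 303157
Sum of weights = 7742
Weighted mean = 303157 / 7742 = 39.157453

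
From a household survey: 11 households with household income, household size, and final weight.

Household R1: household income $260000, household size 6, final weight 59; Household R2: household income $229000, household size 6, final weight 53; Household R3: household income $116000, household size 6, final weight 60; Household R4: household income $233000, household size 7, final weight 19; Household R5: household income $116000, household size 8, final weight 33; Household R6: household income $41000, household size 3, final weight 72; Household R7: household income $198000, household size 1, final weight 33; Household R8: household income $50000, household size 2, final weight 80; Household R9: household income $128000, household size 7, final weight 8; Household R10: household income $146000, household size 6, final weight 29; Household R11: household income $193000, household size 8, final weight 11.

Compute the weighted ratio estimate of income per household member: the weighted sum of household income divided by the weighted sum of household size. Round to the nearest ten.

29480

Σ wᵢ·y = 63559000
Σ wᵢ·x = 6×59 + 6×53 + 6×60 + 7×19 + 8×33 + 3×72 + 1×33 + 2×80 + 7×8 + 6×29 + 8×11
  = 354 + 318 + 360 + 133 + 264 + 216 + 33 + 160 + 56 + 174 + 88 = 2156
Ratio = 63559000 / 2156 = 29480.056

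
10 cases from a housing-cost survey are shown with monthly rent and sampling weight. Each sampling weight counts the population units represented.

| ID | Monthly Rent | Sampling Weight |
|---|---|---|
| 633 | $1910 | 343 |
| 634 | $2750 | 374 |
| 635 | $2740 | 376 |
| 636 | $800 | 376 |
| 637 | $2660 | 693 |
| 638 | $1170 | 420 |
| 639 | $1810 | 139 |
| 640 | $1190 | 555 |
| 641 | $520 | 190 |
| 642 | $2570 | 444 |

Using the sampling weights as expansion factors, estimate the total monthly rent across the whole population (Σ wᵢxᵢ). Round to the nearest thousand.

7501000

Weighted total = 1910×343 + 2750×374 + 2740×376 + 800×376 + 2660×693 + 1170×420 + 1810×139 + 1190×555 + 520×190 + 2570×444
  = 655130 + 1028500 + 1030240 + 300800 + 1843380 + 491400 + 251590 + 660450 + 98800 + 1141080 = 7501370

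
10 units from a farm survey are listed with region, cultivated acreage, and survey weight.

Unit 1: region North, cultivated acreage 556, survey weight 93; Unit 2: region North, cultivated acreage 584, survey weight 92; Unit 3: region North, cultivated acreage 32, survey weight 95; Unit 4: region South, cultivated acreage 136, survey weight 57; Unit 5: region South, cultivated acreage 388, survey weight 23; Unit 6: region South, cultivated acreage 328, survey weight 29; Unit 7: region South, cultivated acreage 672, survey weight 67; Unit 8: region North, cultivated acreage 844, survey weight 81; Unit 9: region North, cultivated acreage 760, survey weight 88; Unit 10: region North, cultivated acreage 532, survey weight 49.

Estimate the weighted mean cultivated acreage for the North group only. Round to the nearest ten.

540

North rows: 1, 2, 3, 8, 9, 10
Weighted sum = 556×93 + 584×92 + 32×95 + 844×81 + 760×88 + 532×49
  = 51708 + 53728 + 3040 + 68364 + 66880 + 26068 = 269788
Sum of weights = 93 + 92 + 95 + 81 + 88 + 49 = 498
Weighted mean = 269788 / 498 = 541.74297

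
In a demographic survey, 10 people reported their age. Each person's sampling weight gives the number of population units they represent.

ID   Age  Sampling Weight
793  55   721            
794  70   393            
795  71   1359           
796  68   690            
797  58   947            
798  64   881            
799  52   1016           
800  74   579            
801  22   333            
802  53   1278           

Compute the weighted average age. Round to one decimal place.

60.1

Weighted sum = 55×721 + 70×393 + 71×1359 + 68×690 + 58×947 + 64×881 + 52×1016 + 74×579 + 22×333 + 53×1278
  = 39655 + 27510 + 96489 + 46920 + 54926 + 56384 + 52832 + 42846 + 7326 + 67734 = 492622
Sum of weights = 721 + 393 + 1359 + 690 + 947 + 881 + 1016 + 579 + 333 + 1278 = 8197
Weighted mean = 492622 / 8197 = 60.097841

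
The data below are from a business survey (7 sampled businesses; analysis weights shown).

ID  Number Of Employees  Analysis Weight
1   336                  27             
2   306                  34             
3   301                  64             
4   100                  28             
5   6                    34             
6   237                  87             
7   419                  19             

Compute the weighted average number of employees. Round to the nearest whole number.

240

Weighted sum = 336×27 + 306×34 + 301×64 + 100×28 + 6×34 + 237×87 + 419×19
  = 70324
Sum of weights = 27 + 34 + 64 + 28 + 34 + 87 + 19 = 293
Weighted mean = 70324 / 293 = 240.01365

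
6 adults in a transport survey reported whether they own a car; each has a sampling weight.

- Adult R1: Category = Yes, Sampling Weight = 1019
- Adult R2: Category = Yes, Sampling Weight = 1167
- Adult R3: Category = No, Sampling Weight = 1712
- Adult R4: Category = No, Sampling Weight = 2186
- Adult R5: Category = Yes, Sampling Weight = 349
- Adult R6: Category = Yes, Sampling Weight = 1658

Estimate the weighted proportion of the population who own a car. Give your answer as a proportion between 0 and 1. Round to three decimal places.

0.518

Sum of weights for 'Yes' = 1019 + 1167 + 349 + 1658 = 4193
Total weight = 1019 + 1167 + 1712 + 2186 + 349 + 1658 = 8091
Weighted proportion = 4193 / 8091 = 0.51823013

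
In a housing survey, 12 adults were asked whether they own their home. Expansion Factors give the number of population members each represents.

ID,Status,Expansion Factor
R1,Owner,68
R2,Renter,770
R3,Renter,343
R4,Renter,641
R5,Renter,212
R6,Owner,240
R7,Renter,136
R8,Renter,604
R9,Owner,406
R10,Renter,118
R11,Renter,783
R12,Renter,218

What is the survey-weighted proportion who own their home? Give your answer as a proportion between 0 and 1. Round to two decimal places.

Sum of weights for 'Owner' = 68 + 240 + 406 = 714
Total weight = 68 + 770 + 343 + 641 + 212 + 240 + 136 + 604 + 406 + 118 + 783 + 218 = 4539
Weighted proportion = 714 / 4539 = 0.15730337

0.16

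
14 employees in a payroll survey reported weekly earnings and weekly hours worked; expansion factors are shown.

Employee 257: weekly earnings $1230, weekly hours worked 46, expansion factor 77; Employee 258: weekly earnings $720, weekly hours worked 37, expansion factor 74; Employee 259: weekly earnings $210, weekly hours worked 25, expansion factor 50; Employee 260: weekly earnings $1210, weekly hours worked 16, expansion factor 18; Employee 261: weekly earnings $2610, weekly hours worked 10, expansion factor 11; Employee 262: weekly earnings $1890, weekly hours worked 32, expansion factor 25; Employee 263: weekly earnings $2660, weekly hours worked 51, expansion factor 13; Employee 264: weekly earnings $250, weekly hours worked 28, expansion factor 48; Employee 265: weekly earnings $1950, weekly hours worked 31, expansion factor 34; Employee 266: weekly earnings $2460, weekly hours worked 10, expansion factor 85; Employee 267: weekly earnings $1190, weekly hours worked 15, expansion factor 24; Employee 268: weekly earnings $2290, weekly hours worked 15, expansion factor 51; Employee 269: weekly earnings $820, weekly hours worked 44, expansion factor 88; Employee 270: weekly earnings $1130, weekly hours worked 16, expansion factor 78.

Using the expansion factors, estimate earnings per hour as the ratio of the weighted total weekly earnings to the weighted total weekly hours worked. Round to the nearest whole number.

Σ wᵢ·y = 883860
Σ wᵢ·x = 18884
Ratio = 883860 / 18884 = 46.804702

47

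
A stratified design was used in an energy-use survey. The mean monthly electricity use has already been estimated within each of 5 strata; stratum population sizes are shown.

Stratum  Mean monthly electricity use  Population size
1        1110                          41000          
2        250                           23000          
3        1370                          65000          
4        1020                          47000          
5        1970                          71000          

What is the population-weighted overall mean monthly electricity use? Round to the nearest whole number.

Σ Nₕ·x̄ₕ = 1110×41000 + 250×23000 + 1370×65000 + 1020×47000 + 1970×71000
  = 328120000
Σ Nₕ = 247000
Overall mean = 328120000 / 247000 = 1328.4211

1328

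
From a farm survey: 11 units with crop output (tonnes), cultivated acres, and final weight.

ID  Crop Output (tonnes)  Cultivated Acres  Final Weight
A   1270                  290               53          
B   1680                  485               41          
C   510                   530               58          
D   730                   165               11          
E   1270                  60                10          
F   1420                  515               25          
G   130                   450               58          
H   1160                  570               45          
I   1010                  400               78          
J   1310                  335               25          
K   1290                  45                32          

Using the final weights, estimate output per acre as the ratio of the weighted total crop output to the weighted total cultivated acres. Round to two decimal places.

2.50

Σ wᵢ·y = 1270×53 + 1680×41 + 510×58 + 730×11 + 1270×10 + 1420×25 + 130×58 + 1160×45 + 1010×78 + 1310×25 + 1290×32
  = 67310 + 68880 + 29580 + 8030 + 12700 + 35500 + 7540 + 52200 + 78780 + 32750 + 41280 = 434550
Σ wᵢ·x = 174050
Ratio = 434550 / 174050 = 2.4966964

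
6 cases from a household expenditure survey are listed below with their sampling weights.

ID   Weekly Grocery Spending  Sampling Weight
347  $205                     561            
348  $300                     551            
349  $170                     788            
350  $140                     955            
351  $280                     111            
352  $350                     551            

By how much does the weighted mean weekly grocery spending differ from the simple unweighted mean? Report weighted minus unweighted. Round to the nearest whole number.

-21

Unweighted sum = 1445
Unweighted mean = 1445 / 6 = 240.83333
Weighted sum = 771895
Sum of weights = 3517
Weighted mean = 771895 / 3517 = 219.47541
Difference (weighted minus unweighted) = -21.357928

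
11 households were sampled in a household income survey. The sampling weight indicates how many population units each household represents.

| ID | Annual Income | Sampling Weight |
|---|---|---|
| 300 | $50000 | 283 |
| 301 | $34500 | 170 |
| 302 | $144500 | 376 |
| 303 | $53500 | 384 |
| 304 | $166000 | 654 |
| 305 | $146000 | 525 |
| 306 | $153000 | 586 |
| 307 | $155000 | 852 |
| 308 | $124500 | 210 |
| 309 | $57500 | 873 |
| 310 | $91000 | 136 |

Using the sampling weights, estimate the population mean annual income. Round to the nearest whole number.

Weighted sum = 50000×283 + 34500×170 + 144500×376 + 53500×384 + 166000×654 + 146000×525 + 153000×586 + 155000×852 + 124500×210 + 57500×873 + 91000×136
  = 14150000 + 5865000 + 54332000 + 20544000 + 108564000 + 76650000 + 89658000 + 132060000 + 26145000 + 50197500 + 12376000 = 590541500
Sum of weights = 283 + 170 + 376 + 384 + 654 + 525 + 586 + 852 + 210 + 873 + 136 = 5049
Weighted mean = 590541500 / 5049 = 116962.07

116962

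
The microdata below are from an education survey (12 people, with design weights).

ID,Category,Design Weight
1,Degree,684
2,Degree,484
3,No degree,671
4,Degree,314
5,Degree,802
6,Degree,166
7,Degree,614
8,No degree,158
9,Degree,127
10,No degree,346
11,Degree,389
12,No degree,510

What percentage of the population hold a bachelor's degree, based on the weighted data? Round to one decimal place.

Sum of weights for 'Degree' = 684 + 484 + 314 + 802 + 166 + 614 + 127 + 389 = 3580
Total weight = 684 + 484 + 671 + 314 + 802 + 166 + 614 + 158 + 127 + 346 + 389 + 510 = 5265
Weighted proportion = 3580 / 5265 = 0.67996201 → 67.996201%

68.0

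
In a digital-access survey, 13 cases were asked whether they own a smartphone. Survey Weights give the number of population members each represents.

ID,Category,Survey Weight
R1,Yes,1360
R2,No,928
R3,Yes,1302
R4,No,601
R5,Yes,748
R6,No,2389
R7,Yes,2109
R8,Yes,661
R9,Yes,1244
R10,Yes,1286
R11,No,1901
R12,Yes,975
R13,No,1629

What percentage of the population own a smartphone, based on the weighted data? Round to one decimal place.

56.5

Sum of weights for 'Yes' = 1360 + 1302 + 748 + 2109 + 661 + 1244 + 1286 + 975 = 9685
Total weight = 17133
Weighted proportion = 9685 / 17133 = 0.56528337 → 56.528337%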